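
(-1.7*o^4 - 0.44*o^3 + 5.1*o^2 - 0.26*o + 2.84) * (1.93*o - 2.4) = -3.281*o^5 + 3.2308*o^4 + 10.899*o^3 - 12.7418*o^2 + 6.1052*o - 6.816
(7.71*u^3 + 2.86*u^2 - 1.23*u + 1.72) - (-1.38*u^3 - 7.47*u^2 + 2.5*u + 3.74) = 9.09*u^3 + 10.33*u^2 - 3.73*u - 2.02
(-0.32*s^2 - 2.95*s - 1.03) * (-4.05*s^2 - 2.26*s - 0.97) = 1.296*s^4 + 12.6707*s^3 + 11.1489*s^2 + 5.1893*s + 0.9991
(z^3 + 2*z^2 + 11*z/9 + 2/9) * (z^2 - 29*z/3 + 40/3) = z^5 - 23*z^4/3 - 43*z^3/9 + 407*z^2/27 + 382*z/27 + 80/27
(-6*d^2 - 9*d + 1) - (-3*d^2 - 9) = -3*d^2 - 9*d + 10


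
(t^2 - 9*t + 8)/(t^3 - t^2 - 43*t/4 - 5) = 4*(-t^2 + 9*t - 8)/(-4*t^3 + 4*t^2 + 43*t + 20)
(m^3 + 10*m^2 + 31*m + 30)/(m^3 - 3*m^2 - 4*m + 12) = (m^2 + 8*m + 15)/(m^2 - 5*m + 6)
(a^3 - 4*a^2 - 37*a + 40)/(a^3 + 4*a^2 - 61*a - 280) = (a - 1)/(a + 7)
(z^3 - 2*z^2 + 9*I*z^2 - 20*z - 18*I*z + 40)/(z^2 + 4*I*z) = z - 2 + 5*I - 10*I/z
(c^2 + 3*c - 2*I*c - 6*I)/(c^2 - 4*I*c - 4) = (c + 3)/(c - 2*I)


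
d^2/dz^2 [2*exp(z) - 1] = 2*exp(z)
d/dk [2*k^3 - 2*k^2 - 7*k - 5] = 6*k^2 - 4*k - 7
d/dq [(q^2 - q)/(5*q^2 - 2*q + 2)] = (3*q^2 + 4*q - 2)/(25*q^4 - 20*q^3 + 24*q^2 - 8*q + 4)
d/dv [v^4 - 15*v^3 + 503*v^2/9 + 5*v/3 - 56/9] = 4*v^3 - 45*v^2 + 1006*v/9 + 5/3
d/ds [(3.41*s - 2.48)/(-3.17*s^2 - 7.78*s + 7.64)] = (10.8097*s^2 - 15.7232*s + 6.758)/(10.0489*s^4 + 49.3252*s^3 + 12.0908*s^2 - 118.8784*s + 58.3696)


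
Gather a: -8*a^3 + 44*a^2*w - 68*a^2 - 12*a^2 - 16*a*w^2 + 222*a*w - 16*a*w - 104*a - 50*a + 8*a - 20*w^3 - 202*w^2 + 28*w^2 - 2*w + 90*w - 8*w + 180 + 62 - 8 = -8*a^3 + a^2*(44*w - 80) + a*(-16*w^2 + 206*w - 146) - 20*w^3 - 174*w^2 + 80*w + 234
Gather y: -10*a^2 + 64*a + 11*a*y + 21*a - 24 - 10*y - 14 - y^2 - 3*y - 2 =-10*a^2 + 85*a - y^2 + y*(11*a - 13) - 40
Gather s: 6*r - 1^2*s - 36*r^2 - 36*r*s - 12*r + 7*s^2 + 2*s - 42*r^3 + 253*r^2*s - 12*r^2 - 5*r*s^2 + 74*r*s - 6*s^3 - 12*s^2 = -42*r^3 - 48*r^2 - 6*r - 6*s^3 + s^2*(-5*r - 5) + s*(253*r^2 + 38*r + 1)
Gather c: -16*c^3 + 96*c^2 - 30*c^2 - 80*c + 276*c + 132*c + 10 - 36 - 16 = -16*c^3 + 66*c^2 + 328*c - 42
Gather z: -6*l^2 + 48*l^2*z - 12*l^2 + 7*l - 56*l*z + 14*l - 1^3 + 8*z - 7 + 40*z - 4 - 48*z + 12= -18*l^2 + 21*l + z*(48*l^2 - 56*l)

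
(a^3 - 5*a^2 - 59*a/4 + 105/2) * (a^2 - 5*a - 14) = a^5 - 10*a^4 - 15*a^3/4 + 785*a^2/4 - 56*a - 735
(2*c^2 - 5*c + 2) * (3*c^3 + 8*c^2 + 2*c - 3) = 6*c^5 + c^4 - 30*c^3 + 19*c - 6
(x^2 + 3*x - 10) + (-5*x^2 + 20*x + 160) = -4*x^2 + 23*x + 150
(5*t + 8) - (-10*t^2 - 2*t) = 10*t^2 + 7*t + 8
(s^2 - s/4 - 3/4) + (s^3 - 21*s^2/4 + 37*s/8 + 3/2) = s^3 - 17*s^2/4 + 35*s/8 + 3/4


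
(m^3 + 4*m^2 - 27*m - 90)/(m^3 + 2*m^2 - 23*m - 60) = (m + 6)/(m + 4)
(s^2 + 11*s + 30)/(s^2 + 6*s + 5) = (s + 6)/(s + 1)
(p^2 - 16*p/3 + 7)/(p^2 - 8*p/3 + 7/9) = 3*(p - 3)/(3*p - 1)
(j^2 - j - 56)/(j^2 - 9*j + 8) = (j + 7)/(j - 1)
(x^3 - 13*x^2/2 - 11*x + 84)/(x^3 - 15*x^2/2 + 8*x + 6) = (2*x^2 - x - 28)/(2*x^2 - 3*x - 2)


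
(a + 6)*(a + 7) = a^2 + 13*a + 42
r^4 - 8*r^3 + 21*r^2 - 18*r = r*(r - 3)^2*(r - 2)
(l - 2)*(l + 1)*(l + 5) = l^3 + 4*l^2 - 7*l - 10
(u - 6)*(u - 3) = u^2 - 9*u + 18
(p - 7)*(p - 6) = p^2 - 13*p + 42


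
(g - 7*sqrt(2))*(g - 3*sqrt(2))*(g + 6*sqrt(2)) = g^3 - 4*sqrt(2)*g^2 - 78*g + 252*sqrt(2)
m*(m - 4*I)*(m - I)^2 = m^4 - 6*I*m^3 - 9*m^2 + 4*I*m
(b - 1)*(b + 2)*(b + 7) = b^3 + 8*b^2 + 5*b - 14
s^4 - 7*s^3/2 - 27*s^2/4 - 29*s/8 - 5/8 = (s - 5)*(s + 1/2)^3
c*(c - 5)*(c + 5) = c^3 - 25*c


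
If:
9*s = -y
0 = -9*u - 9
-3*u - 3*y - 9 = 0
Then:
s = 2/9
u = -1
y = -2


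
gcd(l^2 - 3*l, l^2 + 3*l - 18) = l - 3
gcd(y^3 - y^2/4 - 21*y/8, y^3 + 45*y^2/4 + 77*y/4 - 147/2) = y - 7/4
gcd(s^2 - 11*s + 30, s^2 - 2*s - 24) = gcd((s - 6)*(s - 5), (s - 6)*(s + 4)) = s - 6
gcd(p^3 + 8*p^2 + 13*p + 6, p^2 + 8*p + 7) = p + 1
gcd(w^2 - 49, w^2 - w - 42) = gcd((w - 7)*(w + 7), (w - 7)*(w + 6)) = w - 7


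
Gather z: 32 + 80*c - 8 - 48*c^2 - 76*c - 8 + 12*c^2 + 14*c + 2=-36*c^2 + 18*c + 18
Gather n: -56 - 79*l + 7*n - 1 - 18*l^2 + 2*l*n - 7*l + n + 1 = -18*l^2 - 86*l + n*(2*l + 8) - 56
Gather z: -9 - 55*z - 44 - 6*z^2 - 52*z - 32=-6*z^2 - 107*z - 85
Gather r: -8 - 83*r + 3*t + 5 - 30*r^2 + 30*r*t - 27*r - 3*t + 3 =-30*r^2 + r*(30*t - 110)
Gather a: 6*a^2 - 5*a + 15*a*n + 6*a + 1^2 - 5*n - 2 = 6*a^2 + a*(15*n + 1) - 5*n - 1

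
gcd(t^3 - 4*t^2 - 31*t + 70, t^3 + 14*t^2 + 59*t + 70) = t + 5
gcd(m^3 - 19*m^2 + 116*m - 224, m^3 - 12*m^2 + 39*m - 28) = m^2 - 11*m + 28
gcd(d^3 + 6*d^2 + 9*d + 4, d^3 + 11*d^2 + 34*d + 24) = d^2 + 5*d + 4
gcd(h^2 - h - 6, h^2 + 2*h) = h + 2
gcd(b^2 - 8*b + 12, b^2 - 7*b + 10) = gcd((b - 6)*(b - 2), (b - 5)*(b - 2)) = b - 2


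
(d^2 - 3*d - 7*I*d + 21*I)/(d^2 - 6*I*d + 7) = (d - 3)/(d + I)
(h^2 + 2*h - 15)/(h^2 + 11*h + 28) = (h^2 + 2*h - 15)/(h^2 + 11*h + 28)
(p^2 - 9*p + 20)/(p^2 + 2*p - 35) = (p - 4)/(p + 7)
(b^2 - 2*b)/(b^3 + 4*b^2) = (b - 2)/(b*(b + 4))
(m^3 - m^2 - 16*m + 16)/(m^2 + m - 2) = (m^2 - 16)/(m + 2)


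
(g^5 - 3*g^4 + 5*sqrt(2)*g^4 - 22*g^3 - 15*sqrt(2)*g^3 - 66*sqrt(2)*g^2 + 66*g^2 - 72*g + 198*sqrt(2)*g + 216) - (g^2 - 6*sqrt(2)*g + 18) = g^5 - 3*g^4 + 5*sqrt(2)*g^4 - 22*g^3 - 15*sqrt(2)*g^3 - 66*sqrt(2)*g^2 + 65*g^2 - 72*g + 204*sqrt(2)*g + 198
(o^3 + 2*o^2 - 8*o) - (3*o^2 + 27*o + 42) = o^3 - o^2 - 35*o - 42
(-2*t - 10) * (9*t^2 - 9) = -18*t^3 - 90*t^2 + 18*t + 90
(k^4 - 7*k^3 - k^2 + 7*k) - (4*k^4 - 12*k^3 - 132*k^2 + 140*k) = -3*k^4 + 5*k^3 + 131*k^2 - 133*k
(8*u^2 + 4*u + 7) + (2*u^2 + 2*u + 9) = 10*u^2 + 6*u + 16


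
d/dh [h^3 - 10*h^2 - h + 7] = 3*h^2 - 20*h - 1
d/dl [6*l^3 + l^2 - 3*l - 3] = 18*l^2 + 2*l - 3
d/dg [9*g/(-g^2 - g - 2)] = 9*(g^2 - 2)/(g^4 + 2*g^3 + 5*g^2 + 4*g + 4)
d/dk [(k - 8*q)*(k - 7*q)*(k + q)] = 3*k^2 - 28*k*q + 41*q^2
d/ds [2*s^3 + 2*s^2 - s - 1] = 6*s^2 + 4*s - 1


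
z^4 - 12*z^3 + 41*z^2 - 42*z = z*(z - 7)*(z - 3)*(z - 2)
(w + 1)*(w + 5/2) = w^2 + 7*w/2 + 5/2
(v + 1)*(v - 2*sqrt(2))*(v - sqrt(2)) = v^3 - 3*sqrt(2)*v^2 + v^2 - 3*sqrt(2)*v + 4*v + 4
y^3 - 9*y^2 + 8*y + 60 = (y - 6)*(y - 5)*(y + 2)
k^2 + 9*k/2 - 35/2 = (k - 5/2)*(k + 7)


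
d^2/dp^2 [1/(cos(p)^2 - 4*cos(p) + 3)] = (-4*sin(p)^4 + 6*sin(p)^2 - 27*cos(p) + 3*cos(3*p) + 24)/((cos(p) - 3)^3*(cos(p) - 1)^3)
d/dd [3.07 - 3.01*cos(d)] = 3.01*sin(d)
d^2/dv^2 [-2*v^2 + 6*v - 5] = -4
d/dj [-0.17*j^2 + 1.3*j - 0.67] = 1.3 - 0.34*j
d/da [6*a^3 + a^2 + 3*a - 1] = 18*a^2 + 2*a + 3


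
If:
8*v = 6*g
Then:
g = 4*v/3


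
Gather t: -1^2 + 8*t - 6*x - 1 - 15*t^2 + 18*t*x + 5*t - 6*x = -15*t^2 + t*(18*x + 13) - 12*x - 2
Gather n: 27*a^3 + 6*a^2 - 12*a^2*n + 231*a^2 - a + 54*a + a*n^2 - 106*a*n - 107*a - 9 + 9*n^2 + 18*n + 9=27*a^3 + 237*a^2 - 54*a + n^2*(a + 9) + n*(-12*a^2 - 106*a + 18)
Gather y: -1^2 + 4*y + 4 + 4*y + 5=8*y + 8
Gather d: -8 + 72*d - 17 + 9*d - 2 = 81*d - 27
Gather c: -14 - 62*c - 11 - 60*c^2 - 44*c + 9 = -60*c^2 - 106*c - 16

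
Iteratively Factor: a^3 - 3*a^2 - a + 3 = (a - 1)*(a^2 - 2*a - 3) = (a - 3)*(a - 1)*(a + 1)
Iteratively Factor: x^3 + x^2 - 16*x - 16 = (x + 4)*(x^2 - 3*x - 4) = (x + 1)*(x + 4)*(x - 4)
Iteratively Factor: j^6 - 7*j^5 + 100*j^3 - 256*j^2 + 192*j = (j)*(j^5 - 7*j^4 + 100*j^2 - 256*j + 192) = j*(j - 2)*(j^4 - 5*j^3 - 10*j^2 + 80*j - 96) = j*(j - 2)*(j + 4)*(j^3 - 9*j^2 + 26*j - 24) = j*(j - 4)*(j - 2)*(j + 4)*(j^2 - 5*j + 6) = j*(j - 4)*(j - 2)^2*(j + 4)*(j - 3)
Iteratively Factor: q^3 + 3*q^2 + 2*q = (q + 2)*(q^2 + q) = q*(q + 2)*(q + 1)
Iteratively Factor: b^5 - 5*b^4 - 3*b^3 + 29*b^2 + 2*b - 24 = (b - 1)*(b^4 - 4*b^3 - 7*b^2 + 22*b + 24) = (b - 3)*(b - 1)*(b^3 - b^2 - 10*b - 8) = (b - 4)*(b - 3)*(b - 1)*(b^2 + 3*b + 2) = (b - 4)*(b - 3)*(b - 1)*(b + 1)*(b + 2)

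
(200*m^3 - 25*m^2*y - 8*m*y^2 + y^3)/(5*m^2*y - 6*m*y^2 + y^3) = (-40*m^2 - 3*m*y + y^2)/(y*(-m + y))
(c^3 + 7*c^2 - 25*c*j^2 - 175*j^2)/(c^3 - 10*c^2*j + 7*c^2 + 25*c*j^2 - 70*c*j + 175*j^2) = (c + 5*j)/(c - 5*j)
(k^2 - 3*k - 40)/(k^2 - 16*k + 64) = (k + 5)/(k - 8)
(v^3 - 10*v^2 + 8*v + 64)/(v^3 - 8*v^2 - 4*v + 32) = (v - 4)/(v - 2)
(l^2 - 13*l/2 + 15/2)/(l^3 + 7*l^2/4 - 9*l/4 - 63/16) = 8*(l - 5)/(8*l^2 + 26*l + 21)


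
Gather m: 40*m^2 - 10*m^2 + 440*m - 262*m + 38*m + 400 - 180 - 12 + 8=30*m^2 + 216*m + 216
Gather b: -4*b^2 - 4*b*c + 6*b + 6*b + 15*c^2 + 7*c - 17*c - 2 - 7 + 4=-4*b^2 + b*(12 - 4*c) + 15*c^2 - 10*c - 5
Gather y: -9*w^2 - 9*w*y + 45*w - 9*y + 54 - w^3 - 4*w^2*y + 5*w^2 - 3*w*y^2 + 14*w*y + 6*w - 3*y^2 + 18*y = -w^3 - 4*w^2 + 51*w + y^2*(-3*w - 3) + y*(-4*w^2 + 5*w + 9) + 54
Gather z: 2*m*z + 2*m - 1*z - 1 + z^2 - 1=2*m + z^2 + z*(2*m - 1) - 2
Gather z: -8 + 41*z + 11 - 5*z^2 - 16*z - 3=-5*z^2 + 25*z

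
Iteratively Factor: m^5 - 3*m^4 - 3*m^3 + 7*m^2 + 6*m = (m - 2)*(m^4 - m^3 - 5*m^2 - 3*m) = (m - 2)*(m + 1)*(m^3 - 2*m^2 - 3*m) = (m - 2)*(m + 1)^2*(m^2 - 3*m) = (m - 3)*(m - 2)*(m + 1)^2*(m)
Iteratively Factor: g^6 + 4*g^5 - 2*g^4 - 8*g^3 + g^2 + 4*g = (g + 4)*(g^5 - 2*g^3 + g) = (g + 1)*(g + 4)*(g^4 - g^3 - g^2 + g) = (g + 1)^2*(g + 4)*(g^3 - 2*g^2 + g) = (g - 1)*(g + 1)^2*(g + 4)*(g^2 - g) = g*(g - 1)*(g + 1)^2*(g + 4)*(g - 1)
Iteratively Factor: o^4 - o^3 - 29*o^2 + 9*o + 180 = (o - 3)*(o^3 + 2*o^2 - 23*o - 60) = (o - 5)*(o - 3)*(o^2 + 7*o + 12) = (o - 5)*(o - 3)*(o + 3)*(o + 4)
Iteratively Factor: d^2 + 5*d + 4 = (d + 1)*(d + 4)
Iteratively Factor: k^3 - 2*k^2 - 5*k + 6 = (k - 1)*(k^2 - k - 6) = (k - 1)*(k + 2)*(k - 3)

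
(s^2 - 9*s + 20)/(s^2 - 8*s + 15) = (s - 4)/(s - 3)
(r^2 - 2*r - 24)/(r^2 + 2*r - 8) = (r - 6)/(r - 2)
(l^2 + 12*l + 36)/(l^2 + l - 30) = (l + 6)/(l - 5)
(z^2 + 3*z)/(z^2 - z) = (z + 3)/(z - 1)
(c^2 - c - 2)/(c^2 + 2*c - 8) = (c + 1)/(c + 4)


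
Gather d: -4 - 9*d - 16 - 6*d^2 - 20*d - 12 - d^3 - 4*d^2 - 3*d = -d^3 - 10*d^2 - 32*d - 32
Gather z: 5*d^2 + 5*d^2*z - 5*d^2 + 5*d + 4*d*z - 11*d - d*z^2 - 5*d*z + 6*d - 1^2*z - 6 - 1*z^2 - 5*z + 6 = z^2*(-d - 1) + z*(5*d^2 - d - 6)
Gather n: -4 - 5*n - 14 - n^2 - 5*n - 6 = -n^2 - 10*n - 24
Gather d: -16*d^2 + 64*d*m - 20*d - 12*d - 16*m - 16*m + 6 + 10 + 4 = -16*d^2 + d*(64*m - 32) - 32*m + 20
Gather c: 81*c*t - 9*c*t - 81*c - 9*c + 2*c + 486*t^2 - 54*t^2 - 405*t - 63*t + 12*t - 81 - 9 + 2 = c*(72*t - 88) + 432*t^2 - 456*t - 88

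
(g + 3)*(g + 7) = g^2 + 10*g + 21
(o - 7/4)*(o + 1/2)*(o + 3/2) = o^3 + o^2/4 - 11*o/4 - 21/16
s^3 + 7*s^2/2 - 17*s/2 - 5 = (s - 2)*(s + 1/2)*(s + 5)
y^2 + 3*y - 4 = (y - 1)*(y + 4)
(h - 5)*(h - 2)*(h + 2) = h^3 - 5*h^2 - 4*h + 20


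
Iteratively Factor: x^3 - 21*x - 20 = (x + 1)*(x^2 - x - 20) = (x - 5)*(x + 1)*(x + 4)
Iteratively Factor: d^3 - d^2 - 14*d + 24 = (d - 3)*(d^2 + 2*d - 8) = (d - 3)*(d - 2)*(d + 4)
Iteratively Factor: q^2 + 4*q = (q + 4)*(q)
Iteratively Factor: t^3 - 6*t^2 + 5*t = (t - 1)*(t^2 - 5*t) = (t - 5)*(t - 1)*(t)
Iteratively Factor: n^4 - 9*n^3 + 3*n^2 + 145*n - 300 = (n - 3)*(n^3 - 6*n^2 - 15*n + 100) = (n - 5)*(n - 3)*(n^2 - n - 20) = (n - 5)*(n - 3)*(n + 4)*(n - 5)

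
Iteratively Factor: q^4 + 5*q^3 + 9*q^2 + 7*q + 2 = (q + 1)*(q^3 + 4*q^2 + 5*q + 2) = (q + 1)^2*(q^2 + 3*q + 2) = (q + 1)^3*(q + 2)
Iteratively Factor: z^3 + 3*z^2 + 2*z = (z + 1)*(z^2 + 2*z) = (z + 1)*(z + 2)*(z)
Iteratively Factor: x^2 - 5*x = (x - 5)*(x)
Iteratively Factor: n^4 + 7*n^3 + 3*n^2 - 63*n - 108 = (n + 3)*(n^3 + 4*n^2 - 9*n - 36) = (n - 3)*(n + 3)*(n^2 + 7*n + 12) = (n - 3)*(n + 3)^2*(n + 4)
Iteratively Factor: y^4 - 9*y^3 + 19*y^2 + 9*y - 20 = (y - 5)*(y^3 - 4*y^2 - y + 4) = (y - 5)*(y - 4)*(y^2 - 1) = (y - 5)*(y - 4)*(y + 1)*(y - 1)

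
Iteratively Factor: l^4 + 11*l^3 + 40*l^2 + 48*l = (l)*(l^3 + 11*l^2 + 40*l + 48) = l*(l + 4)*(l^2 + 7*l + 12) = l*(l + 3)*(l + 4)*(l + 4)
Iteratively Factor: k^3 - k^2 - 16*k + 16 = (k - 4)*(k^2 + 3*k - 4) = (k - 4)*(k + 4)*(k - 1)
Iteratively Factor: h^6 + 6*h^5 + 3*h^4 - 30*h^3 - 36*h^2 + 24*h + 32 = (h + 2)*(h^5 + 4*h^4 - 5*h^3 - 20*h^2 + 4*h + 16) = (h + 2)^2*(h^4 + 2*h^3 - 9*h^2 - 2*h + 8) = (h + 1)*(h + 2)^2*(h^3 + h^2 - 10*h + 8) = (h - 2)*(h + 1)*(h + 2)^2*(h^2 + 3*h - 4) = (h - 2)*(h + 1)*(h + 2)^2*(h + 4)*(h - 1)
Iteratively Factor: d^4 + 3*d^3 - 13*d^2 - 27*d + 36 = (d - 3)*(d^3 + 6*d^2 + 5*d - 12) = (d - 3)*(d + 3)*(d^2 + 3*d - 4) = (d - 3)*(d - 1)*(d + 3)*(d + 4)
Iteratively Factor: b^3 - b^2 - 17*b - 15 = (b + 1)*(b^2 - 2*b - 15) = (b - 5)*(b + 1)*(b + 3)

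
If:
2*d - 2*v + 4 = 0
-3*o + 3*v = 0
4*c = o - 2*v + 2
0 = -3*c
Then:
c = 0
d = 0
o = 2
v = 2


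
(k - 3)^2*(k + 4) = k^3 - 2*k^2 - 15*k + 36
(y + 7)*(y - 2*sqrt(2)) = y^2 - 2*sqrt(2)*y + 7*y - 14*sqrt(2)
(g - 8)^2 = g^2 - 16*g + 64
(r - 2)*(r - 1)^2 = r^3 - 4*r^2 + 5*r - 2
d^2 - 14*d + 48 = (d - 8)*(d - 6)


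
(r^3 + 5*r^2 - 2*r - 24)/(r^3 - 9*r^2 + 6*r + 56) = (r^3 + 5*r^2 - 2*r - 24)/(r^3 - 9*r^2 + 6*r + 56)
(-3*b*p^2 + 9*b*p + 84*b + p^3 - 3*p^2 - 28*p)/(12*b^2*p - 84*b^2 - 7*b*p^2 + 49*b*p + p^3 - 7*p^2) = (p + 4)/(-4*b + p)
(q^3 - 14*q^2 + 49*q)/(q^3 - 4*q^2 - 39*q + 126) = q*(q - 7)/(q^2 + 3*q - 18)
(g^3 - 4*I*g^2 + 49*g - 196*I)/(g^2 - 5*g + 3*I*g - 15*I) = (g^3 - 4*I*g^2 + 49*g - 196*I)/(g^2 + g*(-5 + 3*I) - 15*I)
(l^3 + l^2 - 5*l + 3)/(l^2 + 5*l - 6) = (l^2 + 2*l - 3)/(l + 6)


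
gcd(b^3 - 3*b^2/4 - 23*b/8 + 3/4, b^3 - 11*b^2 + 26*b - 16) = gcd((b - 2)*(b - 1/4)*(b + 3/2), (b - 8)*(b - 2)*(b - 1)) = b - 2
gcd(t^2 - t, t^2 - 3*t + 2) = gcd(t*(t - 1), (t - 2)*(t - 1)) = t - 1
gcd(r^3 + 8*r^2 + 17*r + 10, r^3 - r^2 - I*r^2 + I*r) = 1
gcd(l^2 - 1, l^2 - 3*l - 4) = l + 1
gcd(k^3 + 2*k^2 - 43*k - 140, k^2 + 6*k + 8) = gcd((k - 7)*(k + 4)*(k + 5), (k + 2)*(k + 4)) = k + 4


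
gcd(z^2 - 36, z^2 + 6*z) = z + 6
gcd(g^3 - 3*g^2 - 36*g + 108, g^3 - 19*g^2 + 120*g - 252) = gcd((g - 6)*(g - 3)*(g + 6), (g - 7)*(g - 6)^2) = g - 6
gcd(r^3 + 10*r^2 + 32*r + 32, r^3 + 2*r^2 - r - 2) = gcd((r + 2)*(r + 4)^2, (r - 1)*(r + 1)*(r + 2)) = r + 2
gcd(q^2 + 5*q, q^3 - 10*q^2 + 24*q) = q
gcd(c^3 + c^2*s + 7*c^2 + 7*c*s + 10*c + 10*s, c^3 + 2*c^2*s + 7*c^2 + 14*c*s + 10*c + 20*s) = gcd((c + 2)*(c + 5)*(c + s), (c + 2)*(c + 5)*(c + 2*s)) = c^2 + 7*c + 10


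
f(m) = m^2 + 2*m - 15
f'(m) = 2*m + 2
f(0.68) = -13.18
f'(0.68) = 3.36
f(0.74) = -12.97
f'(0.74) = 3.48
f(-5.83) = 7.33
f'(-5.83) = -9.66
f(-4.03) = -6.82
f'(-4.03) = -6.06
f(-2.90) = -12.39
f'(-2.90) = -3.80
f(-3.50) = -9.75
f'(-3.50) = -5.00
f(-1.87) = -15.24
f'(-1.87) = -1.74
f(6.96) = 47.36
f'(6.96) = 15.92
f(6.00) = 33.00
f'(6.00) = 14.00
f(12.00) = 153.00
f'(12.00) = 26.00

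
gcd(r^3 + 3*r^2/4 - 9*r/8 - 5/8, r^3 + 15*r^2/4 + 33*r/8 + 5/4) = r^2 + 7*r/4 + 5/8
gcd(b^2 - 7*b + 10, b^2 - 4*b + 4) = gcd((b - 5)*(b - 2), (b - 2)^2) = b - 2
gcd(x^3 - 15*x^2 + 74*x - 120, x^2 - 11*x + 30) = x^2 - 11*x + 30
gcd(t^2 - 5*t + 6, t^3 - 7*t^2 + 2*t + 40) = 1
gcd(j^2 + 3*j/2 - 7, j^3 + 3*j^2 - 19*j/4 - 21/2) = j^2 + 3*j/2 - 7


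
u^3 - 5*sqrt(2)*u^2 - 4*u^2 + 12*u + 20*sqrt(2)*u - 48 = (u - 4)*(u - 3*sqrt(2))*(u - 2*sqrt(2))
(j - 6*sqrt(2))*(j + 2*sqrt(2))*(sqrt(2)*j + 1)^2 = 2*j^4 - 6*sqrt(2)*j^3 - 63*j^2 - 52*sqrt(2)*j - 24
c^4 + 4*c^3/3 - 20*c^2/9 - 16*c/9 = c*(c - 4/3)*(c + 2/3)*(c + 2)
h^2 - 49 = (h - 7)*(h + 7)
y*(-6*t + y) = -6*t*y + y^2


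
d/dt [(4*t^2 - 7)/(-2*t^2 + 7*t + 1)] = (28*t^2 - 20*t + 49)/(4*t^4 - 28*t^3 + 45*t^2 + 14*t + 1)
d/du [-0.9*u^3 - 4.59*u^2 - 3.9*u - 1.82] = -2.7*u^2 - 9.18*u - 3.9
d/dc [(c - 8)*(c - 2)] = 2*c - 10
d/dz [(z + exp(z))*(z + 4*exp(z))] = 5*z*exp(z) + 2*z + 8*exp(2*z) + 5*exp(z)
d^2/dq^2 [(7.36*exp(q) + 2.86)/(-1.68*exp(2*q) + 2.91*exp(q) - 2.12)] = (-20.772864*exp(4*q) - 68.269824*exp(3*q) + 199.22616*exp(2*q) - 28.879374*exp(q) - 50.722696)*exp(q)/(4.741632*exp(6*q) - 24.639552*exp(5*q) + 60.629688*exp(4*q) - 86.827707*exp(3*q) + 76.508892*exp(2*q) - 39.236112*exp(q) + 9.528128)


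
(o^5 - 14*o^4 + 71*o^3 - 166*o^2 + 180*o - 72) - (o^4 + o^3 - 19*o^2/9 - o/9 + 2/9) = o^5 - 15*o^4 + 70*o^3 - 1475*o^2/9 + 1621*o/9 - 650/9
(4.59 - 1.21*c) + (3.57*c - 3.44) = 2.36*c + 1.15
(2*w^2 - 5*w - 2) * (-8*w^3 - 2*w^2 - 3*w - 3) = -16*w^5 + 36*w^4 + 20*w^3 + 13*w^2 + 21*w + 6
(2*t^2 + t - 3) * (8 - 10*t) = -20*t^3 + 6*t^2 + 38*t - 24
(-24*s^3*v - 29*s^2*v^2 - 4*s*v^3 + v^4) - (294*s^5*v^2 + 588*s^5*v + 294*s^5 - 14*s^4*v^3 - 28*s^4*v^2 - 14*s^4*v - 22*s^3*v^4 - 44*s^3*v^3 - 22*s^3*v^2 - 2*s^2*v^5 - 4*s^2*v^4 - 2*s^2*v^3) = -294*s^5*v^2 - 588*s^5*v - 294*s^5 + 14*s^4*v^3 + 28*s^4*v^2 + 14*s^4*v + 22*s^3*v^4 + 44*s^3*v^3 + 22*s^3*v^2 - 24*s^3*v + 2*s^2*v^5 + 4*s^2*v^4 + 2*s^2*v^3 - 29*s^2*v^2 - 4*s*v^3 + v^4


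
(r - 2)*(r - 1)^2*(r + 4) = r^4 - 11*r^2 + 18*r - 8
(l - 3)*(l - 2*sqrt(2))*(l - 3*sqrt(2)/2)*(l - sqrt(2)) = l^4 - 9*sqrt(2)*l^3/2 - 3*l^3 + 13*l^2 + 27*sqrt(2)*l^2/2 - 39*l - 6*sqrt(2)*l + 18*sqrt(2)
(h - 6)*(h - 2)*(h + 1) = h^3 - 7*h^2 + 4*h + 12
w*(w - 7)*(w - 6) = w^3 - 13*w^2 + 42*w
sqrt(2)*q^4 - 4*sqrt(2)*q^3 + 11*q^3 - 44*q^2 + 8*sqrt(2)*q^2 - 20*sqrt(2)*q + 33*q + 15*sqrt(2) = (q - 3)*(q - 1)*(q + 5*sqrt(2))*(sqrt(2)*q + 1)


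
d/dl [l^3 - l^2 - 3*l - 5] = 3*l^2 - 2*l - 3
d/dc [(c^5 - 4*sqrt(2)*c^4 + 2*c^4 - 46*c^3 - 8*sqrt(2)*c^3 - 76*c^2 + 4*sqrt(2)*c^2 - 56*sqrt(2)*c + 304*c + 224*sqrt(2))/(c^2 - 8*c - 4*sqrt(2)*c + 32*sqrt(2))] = (3*c^6 - 24*sqrt(2)*c^5 - 28*c^5 + 2*c^4 + 224*sqrt(2)*c^4 - 160*c^3 + 752*sqrt(2)*c^3 - 4088*sqrt(2)*c^2 - 1264*c^2 - 5312*sqrt(2)*c + 512*c - 1792 + 11520*sqrt(2))/(c^4 - 16*c^3 - 8*sqrt(2)*c^3 + 96*c^2 + 128*sqrt(2)*c^2 - 512*sqrt(2)*c - 512*c + 2048)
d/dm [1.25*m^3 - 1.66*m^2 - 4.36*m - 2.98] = 3.75*m^2 - 3.32*m - 4.36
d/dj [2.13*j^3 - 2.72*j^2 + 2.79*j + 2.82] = 6.39*j^2 - 5.44*j + 2.79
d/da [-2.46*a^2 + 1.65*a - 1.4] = 1.65 - 4.92*a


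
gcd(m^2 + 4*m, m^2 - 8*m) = m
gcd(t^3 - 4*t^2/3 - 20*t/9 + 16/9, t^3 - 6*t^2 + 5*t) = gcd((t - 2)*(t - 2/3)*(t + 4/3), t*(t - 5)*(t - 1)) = 1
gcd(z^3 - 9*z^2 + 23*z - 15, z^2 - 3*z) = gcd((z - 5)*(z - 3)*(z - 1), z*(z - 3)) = z - 3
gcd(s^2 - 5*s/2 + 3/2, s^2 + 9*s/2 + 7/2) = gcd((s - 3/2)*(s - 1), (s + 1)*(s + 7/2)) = 1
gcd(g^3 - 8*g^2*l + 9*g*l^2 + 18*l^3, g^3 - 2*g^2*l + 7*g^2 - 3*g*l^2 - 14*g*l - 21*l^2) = g^2 - 2*g*l - 3*l^2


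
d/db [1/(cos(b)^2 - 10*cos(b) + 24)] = 2*(cos(b) - 5)*sin(b)/(cos(b)^2 - 10*cos(b) + 24)^2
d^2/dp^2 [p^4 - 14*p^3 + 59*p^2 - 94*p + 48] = 12*p^2 - 84*p + 118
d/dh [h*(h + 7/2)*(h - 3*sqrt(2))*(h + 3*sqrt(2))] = 4*h^3 + 21*h^2/2 - 36*h - 63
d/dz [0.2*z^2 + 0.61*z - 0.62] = 0.4*z + 0.61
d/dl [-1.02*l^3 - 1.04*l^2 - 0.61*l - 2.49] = -3.06*l^2 - 2.08*l - 0.61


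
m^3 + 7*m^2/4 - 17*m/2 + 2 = (m - 2)*(m - 1/4)*(m + 4)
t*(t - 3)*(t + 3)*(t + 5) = t^4 + 5*t^3 - 9*t^2 - 45*t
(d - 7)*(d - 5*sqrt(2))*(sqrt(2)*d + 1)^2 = 2*d^4 - 14*d^3 - 8*sqrt(2)*d^3 - 19*d^2 + 56*sqrt(2)*d^2 - 5*sqrt(2)*d + 133*d + 35*sqrt(2)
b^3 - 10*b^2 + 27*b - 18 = (b - 6)*(b - 3)*(b - 1)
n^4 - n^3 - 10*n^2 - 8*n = n*(n - 4)*(n + 1)*(n + 2)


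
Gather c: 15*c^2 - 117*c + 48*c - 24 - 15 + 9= 15*c^2 - 69*c - 30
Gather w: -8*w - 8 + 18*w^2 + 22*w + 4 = 18*w^2 + 14*w - 4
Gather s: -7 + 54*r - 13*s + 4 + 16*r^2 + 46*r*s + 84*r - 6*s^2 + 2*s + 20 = 16*r^2 + 138*r - 6*s^2 + s*(46*r - 11) + 17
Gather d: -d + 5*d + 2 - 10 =4*d - 8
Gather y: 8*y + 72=8*y + 72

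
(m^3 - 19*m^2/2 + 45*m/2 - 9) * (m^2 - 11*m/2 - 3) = m^5 - 15*m^4 + 287*m^3/4 - 417*m^2/4 - 18*m + 27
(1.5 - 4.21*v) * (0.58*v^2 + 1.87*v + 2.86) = -2.4418*v^3 - 7.0027*v^2 - 9.2356*v + 4.29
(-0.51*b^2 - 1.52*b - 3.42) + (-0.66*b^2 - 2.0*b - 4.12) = -1.17*b^2 - 3.52*b - 7.54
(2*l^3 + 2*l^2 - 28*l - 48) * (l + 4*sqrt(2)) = 2*l^4 + 2*l^3 + 8*sqrt(2)*l^3 - 28*l^2 + 8*sqrt(2)*l^2 - 112*sqrt(2)*l - 48*l - 192*sqrt(2)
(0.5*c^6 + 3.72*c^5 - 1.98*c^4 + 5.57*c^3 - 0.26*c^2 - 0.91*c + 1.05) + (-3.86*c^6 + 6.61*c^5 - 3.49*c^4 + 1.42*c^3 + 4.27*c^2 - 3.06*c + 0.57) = -3.36*c^6 + 10.33*c^5 - 5.47*c^4 + 6.99*c^3 + 4.01*c^2 - 3.97*c + 1.62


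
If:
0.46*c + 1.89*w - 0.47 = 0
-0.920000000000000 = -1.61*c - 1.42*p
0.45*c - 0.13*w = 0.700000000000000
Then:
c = 1.52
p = -1.08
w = -0.12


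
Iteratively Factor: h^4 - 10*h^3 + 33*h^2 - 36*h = (h - 3)*(h^3 - 7*h^2 + 12*h) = (h - 3)^2*(h^2 - 4*h) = (h - 4)*(h - 3)^2*(h)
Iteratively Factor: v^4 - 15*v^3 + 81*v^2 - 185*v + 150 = (v - 2)*(v^3 - 13*v^2 + 55*v - 75) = (v - 5)*(v - 2)*(v^2 - 8*v + 15) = (v - 5)^2*(v - 2)*(v - 3)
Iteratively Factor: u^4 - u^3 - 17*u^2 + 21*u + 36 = (u + 4)*(u^3 - 5*u^2 + 3*u + 9) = (u + 1)*(u + 4)*(u^2 - 6*u + 9) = (u - 3)*(u + 1)*(u + 4)*(u - 3)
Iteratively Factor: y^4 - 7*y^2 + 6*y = (y)*(y^3 - 7*y + 6) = y*(y - 2)*(y^2 + 2*y - 3) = y*(y - 2)*(y + 3)*(y - 1)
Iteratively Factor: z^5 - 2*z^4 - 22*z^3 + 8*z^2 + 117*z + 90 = (z - 3)*(z^4 + z^3 - 19*z^2 - 49*z - 30) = (z - 3)*(z + 3)*(z^3 - 2*z^2 - 13*z - 10) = (z - 3)*(z + 1)*(z + 3)*(z^2 - 3*z - 10) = (z - 5)*(z - 3)*(z + 1)*(z + 3)*(z + 2)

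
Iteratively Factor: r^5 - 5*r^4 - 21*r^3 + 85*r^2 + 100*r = (r + 4)*(r^4 - 9*r^3 + 15*r^2 + 25*r) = (r - 5)*(r + 4)*(r^3 - 4*r^2 - 5*r) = (r - 5)^2*(r + 4)*(r^2 + r) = (r - 5)^2*(r + 1)*(r + 4)*(r)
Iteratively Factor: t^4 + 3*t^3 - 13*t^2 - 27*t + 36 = (t + 3)*(t^3 - 13*t + 12) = (t + 3)*(t + 4)*(t^2 - 4*t + 3) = (t - 1)*(t + 3)*(t + 4)*(t - 3)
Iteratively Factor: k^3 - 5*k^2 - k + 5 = (k - 5)*(k^2 - 1) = (k - 5)*(k + 1)*(k - 1)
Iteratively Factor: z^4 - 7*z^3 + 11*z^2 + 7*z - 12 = (z + 1)*(z^3 - 8*z^2 + 19*z - 12) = (z - 1)*(z + 1)*(z^2 - 7*z + 12) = (z - 3)*(z - 1)*(z + 1)*(z - 4)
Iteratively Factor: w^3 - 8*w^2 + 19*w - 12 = (w - 4)*(w^2 - 4*w + 3) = (w - 4)*(w - 3)*(w - 1)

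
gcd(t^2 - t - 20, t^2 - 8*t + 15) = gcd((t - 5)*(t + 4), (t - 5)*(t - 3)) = t - 5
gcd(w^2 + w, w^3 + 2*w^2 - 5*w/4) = w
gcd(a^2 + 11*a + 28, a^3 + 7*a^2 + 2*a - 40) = a + 4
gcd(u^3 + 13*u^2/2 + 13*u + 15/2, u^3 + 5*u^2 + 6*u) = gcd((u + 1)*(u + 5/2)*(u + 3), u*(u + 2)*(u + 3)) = u + 3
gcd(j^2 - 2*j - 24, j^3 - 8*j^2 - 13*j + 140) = j + 4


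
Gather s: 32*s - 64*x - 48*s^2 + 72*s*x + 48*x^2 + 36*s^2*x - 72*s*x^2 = s^2*(36*x - 48) + s*(-72*x^2 + 72*x + 32) + 48*x^2 - 64*x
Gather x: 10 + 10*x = 10*x + 10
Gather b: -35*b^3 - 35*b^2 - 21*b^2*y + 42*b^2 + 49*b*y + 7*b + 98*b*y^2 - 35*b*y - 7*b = -35*b^3 + b^2*(7 - 21*y) + b*(98*y^2 + 14*y)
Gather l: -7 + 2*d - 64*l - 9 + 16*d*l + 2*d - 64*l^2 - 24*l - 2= 4*d - 64*l^2 + l*(16*d - 88) - 18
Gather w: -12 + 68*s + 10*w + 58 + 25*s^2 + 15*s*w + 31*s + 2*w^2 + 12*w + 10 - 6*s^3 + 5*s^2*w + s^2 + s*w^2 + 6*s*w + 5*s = -6*s^3 + 26*s^2 + 104*s + w^2*(s + 2) + w*(5*s^2 + 21*s + 22) + 56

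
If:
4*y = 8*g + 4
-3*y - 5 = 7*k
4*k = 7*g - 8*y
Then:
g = -8/13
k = -8/13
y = -3/13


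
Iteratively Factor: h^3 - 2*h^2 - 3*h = (h - 3)*(h^2 + h) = h*(h - 3)*(h + 1)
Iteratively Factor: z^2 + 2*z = (z)*(z + 2)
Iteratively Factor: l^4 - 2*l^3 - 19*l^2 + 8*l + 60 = (l + 3)*(l^3 - 5*l^2 - 4*l + 20) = (l + 2)*(l + 3)*(l^2 - 7*l + 10) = (l - 5)*(l + 2)*(l + 3)*(l - 2)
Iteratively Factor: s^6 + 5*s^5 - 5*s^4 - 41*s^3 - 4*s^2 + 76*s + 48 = (s - 2)*(s^5 + 7*s^4 + 9*s^3 - 23*s^2 - 50*s - 24) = (s - 2)^2*(s^4 + 9*s^3 + 27*s^2 + 31*s + 12) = (s - 2)^2*(s + 1)*(s^3 + 8*s^2 + 19*s + 12) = (s - 2)^2*(s + 1)*(s + 3)*(s^2 + 5*s + 4) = (s - 2)^2*(s + 1)^2*(s + 3)*(s + 4)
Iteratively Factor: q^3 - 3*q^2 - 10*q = (q - 5)*(q^2 + 2*q) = (q - 5)*(q + 2)*(q)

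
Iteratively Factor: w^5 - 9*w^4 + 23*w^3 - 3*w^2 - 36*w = (w - 3)*(w^4 - 6*w^3 + 5*w^2 + 12*w) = (w - 4)*(w - 3)*(w^3 - 2*w^2 - 3*w) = (w - 4)*(w - 3)^2*(w^2 + w) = (w - 4)*(w - 3)^2*(w + 1)*(w)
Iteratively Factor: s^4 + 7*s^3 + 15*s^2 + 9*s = (s)*(s^3 + 7*s^2 + 15*s + 9) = s*(s + 3)*(s^2 + 4*s + 3) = s*(s + 1)*(s + 3)*(s + 3)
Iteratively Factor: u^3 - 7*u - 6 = (u - 3)*(u^2 + 3*u + 2) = (u - 3)*(u + 2)*(u + 1)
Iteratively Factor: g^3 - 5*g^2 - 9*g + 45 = (g - 5)*(g^2 - 9) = (g - 5)*(g + 3)*(g - 3)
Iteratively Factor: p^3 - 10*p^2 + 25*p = (p)*(p^2 - 10*p + 25) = p*(p - 5)*(p - 5)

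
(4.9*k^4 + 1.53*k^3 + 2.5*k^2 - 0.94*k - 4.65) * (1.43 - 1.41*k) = -6.909*k^5 + 4.8497*k^4 - 1.3371*k^3 + 4.9004*k^2 + 5.2123*k - 6.6495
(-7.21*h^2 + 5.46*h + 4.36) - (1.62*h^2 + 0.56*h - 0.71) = -8.83*h^2 + 4.9*h + 5.07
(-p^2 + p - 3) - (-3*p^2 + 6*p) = 2*p^2 - 5*p - 3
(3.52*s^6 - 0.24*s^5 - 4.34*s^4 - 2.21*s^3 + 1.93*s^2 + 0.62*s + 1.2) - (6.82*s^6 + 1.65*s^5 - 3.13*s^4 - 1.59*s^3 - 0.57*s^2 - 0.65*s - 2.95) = -3.3*s^6 - 1.89*s^5 - 1.21*s^4 - 0.62*s^3 + 2.5*s^2 + 1.27*s + 4.15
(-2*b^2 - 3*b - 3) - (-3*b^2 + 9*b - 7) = b^2 - 12*b + 4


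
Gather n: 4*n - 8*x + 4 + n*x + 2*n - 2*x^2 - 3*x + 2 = n*(x + 6) - 2*x^2 - 11*x + 6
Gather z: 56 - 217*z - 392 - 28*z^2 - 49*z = -28*z^2 - 266*z - 336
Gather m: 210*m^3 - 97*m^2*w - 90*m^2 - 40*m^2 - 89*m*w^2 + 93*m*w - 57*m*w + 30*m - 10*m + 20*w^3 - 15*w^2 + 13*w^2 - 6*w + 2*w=210*m^3 + m^2*(-97*w - 130) + m*(-89*w^2 + 36*w + 20) + 20*w^3 - 2*w^2 - 4*w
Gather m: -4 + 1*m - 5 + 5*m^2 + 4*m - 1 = 5*m^2 + 5*m - 10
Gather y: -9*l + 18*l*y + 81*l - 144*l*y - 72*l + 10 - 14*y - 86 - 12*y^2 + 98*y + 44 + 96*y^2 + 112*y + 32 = 84*y^2 + y*(196 - 126*l)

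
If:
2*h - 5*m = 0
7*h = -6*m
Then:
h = 0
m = 0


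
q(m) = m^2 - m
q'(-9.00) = -19.00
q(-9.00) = 90.00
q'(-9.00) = -19.00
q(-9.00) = 90.00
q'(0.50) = 0.00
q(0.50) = -0.25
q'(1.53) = 2.06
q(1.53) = 0.81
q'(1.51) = 2.02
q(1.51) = 0.77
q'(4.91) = 8.82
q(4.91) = 19.20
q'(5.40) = 9.80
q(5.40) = 23.76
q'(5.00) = 9.00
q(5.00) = 20.00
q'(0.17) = -0.66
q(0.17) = -0.14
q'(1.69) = 2.38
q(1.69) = 1.17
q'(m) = 2*m - 1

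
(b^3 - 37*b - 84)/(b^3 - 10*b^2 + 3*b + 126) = (b + 4)/(b - 6)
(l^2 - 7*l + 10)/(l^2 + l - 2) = (l^2 - 7*l + 10)/(l^2 + l - 2)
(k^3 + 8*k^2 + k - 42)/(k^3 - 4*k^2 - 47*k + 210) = (k^2 + k - 6)/(k^2 - 11*k + 30)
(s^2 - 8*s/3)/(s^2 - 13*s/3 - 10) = s*(8 - 3*s)/(-3*s^2 + 13*s + 30)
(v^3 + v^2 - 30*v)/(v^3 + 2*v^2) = (v^2 + v - 30)/(v*(v + 2))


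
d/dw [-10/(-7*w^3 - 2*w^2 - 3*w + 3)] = 10*(-21*w^2 - 4*w - 3)/(7*w^3 + 2*w^2 + 3*w - 3)^2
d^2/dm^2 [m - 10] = 0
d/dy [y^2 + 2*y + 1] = 2*y + 2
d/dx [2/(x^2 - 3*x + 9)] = 2*(3 - 2*x)/(x^2 - 3*x + 9)^2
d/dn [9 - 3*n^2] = -6*n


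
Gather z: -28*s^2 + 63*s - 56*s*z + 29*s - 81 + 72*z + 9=-28*s^2 + 92*s + z*(72 - 56*s) - 72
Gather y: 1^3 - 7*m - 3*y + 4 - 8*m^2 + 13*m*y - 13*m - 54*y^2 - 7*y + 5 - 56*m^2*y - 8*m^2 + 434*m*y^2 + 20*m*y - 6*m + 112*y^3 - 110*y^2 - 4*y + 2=-16*m^2 - 26*m + 112*y^3 + y^2*(434*m - 164) + y*(-56*m^2 + 33*m - 14) + 12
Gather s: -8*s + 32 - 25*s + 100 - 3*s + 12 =144 - 36*s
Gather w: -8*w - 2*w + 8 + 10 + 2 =20 - 10*w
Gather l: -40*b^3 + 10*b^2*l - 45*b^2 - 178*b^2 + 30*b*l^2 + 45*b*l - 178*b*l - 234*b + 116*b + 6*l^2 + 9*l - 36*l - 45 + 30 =-40*b^3 - 223*b^2 - 118*b + l^2*(30*b + 6) + l*(10*b^2 - 133*b - 27) - 15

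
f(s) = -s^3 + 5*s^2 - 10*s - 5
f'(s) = -3*s^2 + 10*s - 10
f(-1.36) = 20.36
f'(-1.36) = -29.15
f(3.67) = -23.79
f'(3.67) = -13.71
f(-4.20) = 199.29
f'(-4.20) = -104.92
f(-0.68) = 4.43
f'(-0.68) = -18.19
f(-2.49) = 66.34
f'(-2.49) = -53.50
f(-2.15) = 49.55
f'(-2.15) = -45.37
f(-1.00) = 11.00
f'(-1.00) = -23.00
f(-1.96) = 41.34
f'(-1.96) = -41.12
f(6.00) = -101.00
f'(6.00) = -58.00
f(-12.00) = 2563.00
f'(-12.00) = -562.00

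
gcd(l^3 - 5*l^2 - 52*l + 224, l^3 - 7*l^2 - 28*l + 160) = l^2 - 12*l + 32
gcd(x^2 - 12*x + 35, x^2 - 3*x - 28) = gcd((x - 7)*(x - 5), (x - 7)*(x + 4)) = x - 7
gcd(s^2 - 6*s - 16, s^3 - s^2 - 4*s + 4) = s + 2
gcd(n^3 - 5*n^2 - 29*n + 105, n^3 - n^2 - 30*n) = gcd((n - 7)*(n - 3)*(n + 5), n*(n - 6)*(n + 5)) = n + 5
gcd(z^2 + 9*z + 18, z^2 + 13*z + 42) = z + 6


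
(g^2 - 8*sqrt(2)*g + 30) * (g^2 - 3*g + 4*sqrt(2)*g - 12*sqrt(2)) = g^4 - 4*sqrt(2)*g^3 - 3*g^3 - 34*g^2 + 12*sqrt(2)*g^2 + 102*g + 120*sqrt(2)*g - 360*sqrt(2)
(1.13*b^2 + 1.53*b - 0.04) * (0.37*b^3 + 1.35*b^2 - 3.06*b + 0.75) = 0.4181*b^5 + 2.0916*b^4 - 1.4071*b^3 - 3.8883*b^2 + 1.2699*b - 0.03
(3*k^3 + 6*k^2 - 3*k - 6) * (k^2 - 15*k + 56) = 3*k^5 - 39*k^4 + 75*k^3 + 375*k^2 - 78*k - 336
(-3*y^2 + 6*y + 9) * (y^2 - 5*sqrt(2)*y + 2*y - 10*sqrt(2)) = -3*y^4 + 15*sqrt(2)*y^3 + 21*y^2 - 105*sqrt(2)*y + 18*y - 90*sqrt(2)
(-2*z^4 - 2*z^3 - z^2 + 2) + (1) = -2*z^4 - 2*z^3 - z^2 + 3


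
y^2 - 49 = (y - 7)*(y + 7)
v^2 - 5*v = v*(v - 5)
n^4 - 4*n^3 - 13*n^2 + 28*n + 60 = (n - 5)*(n - 3)*(n + 2)^2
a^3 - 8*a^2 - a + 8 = (a - 8)*(a - 1)*(a + 1)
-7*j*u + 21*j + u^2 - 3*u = (-7*j + u)*(u - 3)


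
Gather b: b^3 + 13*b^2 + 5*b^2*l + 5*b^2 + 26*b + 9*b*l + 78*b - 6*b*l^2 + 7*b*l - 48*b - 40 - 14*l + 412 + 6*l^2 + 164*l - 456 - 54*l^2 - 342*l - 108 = b^3 + b^2*(5*l + 18) + b*(-6*l^2 + 16*l + 56) - 48*l^2 - 192*l - 192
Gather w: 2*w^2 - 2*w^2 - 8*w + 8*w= 0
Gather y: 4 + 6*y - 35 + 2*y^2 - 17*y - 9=2*y^2 - 11*y - 40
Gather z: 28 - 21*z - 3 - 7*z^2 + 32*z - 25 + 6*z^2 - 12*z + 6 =-z^2 - z + 6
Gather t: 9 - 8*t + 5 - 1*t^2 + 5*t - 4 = -t^2 - 3*t + 10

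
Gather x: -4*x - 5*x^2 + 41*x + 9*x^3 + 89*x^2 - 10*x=9*x^3 + 84*x^2 + 27*x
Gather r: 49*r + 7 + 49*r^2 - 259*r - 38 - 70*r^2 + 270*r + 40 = -21*r^2 + 60*r + 9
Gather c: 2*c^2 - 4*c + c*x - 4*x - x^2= 2*c^2 + c*(x - 4) - x^2 - 4*x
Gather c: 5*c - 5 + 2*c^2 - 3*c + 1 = 2*c^2 + 2*c - 4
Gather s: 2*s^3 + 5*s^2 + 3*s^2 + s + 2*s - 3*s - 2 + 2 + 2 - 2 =2*s^3 + 8*s^2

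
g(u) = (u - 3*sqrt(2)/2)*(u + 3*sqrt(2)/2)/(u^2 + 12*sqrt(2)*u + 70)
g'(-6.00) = -11.85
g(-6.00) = 7.54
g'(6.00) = 0.04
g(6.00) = 0.15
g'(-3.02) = -0.28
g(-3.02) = 0.17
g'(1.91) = 0.04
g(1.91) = -0.00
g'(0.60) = 0.03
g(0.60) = -0.05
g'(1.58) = 0.04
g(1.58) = -0.02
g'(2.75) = 0.04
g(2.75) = 0.02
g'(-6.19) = -18.32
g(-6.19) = 10.35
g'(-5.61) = -5.74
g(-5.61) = 4.30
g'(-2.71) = -0.21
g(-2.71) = 0.09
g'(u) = (-2*u - 12*sqrt(2))*(u - 3*sqrt(2)/2)*(u + 3*sqrt(2)/2)/(u^2 + 12*sqrt(2)*u + 70)^2 + (u - 3*sqrt(2)/2)/(u^2 + 12*sqrt(2)*u + 70) + (u + 3*sqrt(2)/2)/(u^2 + 12*sqrt(2)*u + 70)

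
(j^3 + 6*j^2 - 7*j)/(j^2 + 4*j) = (j^2 + 6*j - 7)/(j + 4)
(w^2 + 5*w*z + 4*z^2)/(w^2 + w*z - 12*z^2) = (-w - z)/(-w + 3*z)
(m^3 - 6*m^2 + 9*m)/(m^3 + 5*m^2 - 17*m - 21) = m*(m - 3)/(m^2 + 8*m + 7)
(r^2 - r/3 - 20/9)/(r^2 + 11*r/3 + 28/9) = (3*r - 5)/(3*r + 7)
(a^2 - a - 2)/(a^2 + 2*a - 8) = (a + 1)/(a + 4)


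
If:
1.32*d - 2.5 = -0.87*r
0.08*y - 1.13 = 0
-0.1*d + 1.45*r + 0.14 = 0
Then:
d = 1.87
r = 0.03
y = 14.12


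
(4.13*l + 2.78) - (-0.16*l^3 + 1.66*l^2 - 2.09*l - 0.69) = 0.16*l^3 - 1.66*l^2 + 6.22*l + 3.47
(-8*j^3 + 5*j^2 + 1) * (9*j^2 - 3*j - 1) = -72*j^5 + 69*j^4 - 7*j^3 + 4*j^2 - 3*j - 1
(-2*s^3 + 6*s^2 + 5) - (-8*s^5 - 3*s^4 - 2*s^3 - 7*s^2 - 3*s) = 8*s^5 + 3*s^4 + 13*s^2 + 3*s + 5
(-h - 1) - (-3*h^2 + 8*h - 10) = 3*h^2 - 9*h + 9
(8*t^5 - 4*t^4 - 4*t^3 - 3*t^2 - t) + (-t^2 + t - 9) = 8*t^5 - 4*t^4 - 4*t^3 - 4*t^2 - 9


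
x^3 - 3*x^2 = x^2*(x - 3)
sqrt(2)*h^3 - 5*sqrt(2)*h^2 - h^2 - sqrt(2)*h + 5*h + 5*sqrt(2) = (h - 5)*(h - sqrt(2))*(sqrt(2)*h + 1)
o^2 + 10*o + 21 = (o + 3)*(o + 7)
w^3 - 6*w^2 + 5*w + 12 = (w - 4)*(w - 3)*(w + 1)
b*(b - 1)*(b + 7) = b^3 + 6*b^2 - 7*b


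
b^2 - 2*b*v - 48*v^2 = (b - 8*v)*(b + 6*v)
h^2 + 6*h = h*(h + 6)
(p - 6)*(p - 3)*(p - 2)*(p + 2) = p^4 - 9*p^3 + 14*p^2 + 36*p - 72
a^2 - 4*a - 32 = (a - 8)*(a + 4)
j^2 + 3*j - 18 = (j - 3)*(j + 6)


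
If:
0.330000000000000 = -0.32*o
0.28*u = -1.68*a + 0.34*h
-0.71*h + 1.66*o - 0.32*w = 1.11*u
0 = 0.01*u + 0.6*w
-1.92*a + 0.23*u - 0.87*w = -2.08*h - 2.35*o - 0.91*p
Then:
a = 28.8926894701543*w - 0.487959004024145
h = 93.3521126760563*w - 2.41109154929577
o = -1.03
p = 7.1446446536361 - 136.294978663188*w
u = -60.0*w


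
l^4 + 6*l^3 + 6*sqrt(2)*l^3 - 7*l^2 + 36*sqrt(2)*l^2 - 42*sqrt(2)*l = l*(l - 1)*(l + 7)*(l + 6*sqrt(2))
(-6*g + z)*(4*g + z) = -24*g^2 - 2*g*z + z^2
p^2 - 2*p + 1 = (p - 1)^2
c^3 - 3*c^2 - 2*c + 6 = (c - 3)*(c - sqrt(2))*(c + sqrt(2))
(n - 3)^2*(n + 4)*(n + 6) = n^4 + 4*n^3 - 27*n^2 - 54*n + 216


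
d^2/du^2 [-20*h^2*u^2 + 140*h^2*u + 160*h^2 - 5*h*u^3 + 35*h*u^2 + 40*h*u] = 10*h*(-4*h - 3*u + 7)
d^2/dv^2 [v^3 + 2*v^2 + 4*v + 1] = 6*v + 4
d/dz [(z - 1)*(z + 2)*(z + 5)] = 3*z^2 + 12*z + 3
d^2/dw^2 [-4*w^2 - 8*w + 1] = -8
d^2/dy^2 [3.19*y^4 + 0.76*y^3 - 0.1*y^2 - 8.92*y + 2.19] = 38.28*y^2 + 4.56*y - 0.2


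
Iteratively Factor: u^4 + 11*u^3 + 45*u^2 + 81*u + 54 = (u + 3)*(u^3 + 8*u^2 + 21*u + 18) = (u + 3)^2*(u^2 + 5*u + 6) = (u + 2)*(u + 3)^2*(u + 3)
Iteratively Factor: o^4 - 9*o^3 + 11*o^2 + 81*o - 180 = (o - 3)*(o^3 - 6*o^2 - 7*o + 60) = (o - 5)*(o - 3)*(o^2 - o - 12) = (o - 5)*(o - 3)*(o + 3)*(o - 4)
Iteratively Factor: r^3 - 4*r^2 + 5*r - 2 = (r - 1)*(r^2 - 3*r + 2) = (r - 2)*(r - 1)*(r - 1)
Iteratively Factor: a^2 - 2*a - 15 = (a + 3)*(a - 5)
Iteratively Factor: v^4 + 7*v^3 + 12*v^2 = (v + 3)*(v^3 + 4*v^2) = (v + 3)*(v + 4)*(v^2) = v*(v + 3)*(v + 4)*(v)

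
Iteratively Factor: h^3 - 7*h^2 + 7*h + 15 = (h - 5)*(h^2 - 2*h - 3) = (h - 5)*(h + 1)*(h - 3)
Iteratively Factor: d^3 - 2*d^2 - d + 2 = (d + 1)*(d^2 - 3*d + 2) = (d - 1)*(d + 1)*(d - 2)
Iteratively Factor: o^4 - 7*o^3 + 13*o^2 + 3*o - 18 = (o - 3)*(o^3 - 4*o^2 + o + 6) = (o - 3)*(o + 1)*(o^2 - 5*o + 6) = (o - 3)^2*(o + 1)*(o - 2)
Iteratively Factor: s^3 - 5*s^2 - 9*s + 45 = (s - 3)*(s^2 - 2*s - 15) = (s - 5)*(s - 3)*(s + 3)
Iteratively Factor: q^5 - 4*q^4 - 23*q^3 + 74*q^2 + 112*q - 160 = (q + 4)*(q^4 - 8*q^3 + 9*q^2 + 38*q - 40) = (q + 2)*(q + 4)*(q^3 - 10*q^2 + 29*q - 20) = (q - 1)*(q + 2)*(q + 4)*(q^2 - 9*q + 20) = (q - 5)*(q - 1)*(q + 2)*(q + 4)*(q - 4)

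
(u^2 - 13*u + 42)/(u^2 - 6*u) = (u - 7)/u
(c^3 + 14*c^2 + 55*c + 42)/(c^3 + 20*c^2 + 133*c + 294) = (c + 1)/(c + 7)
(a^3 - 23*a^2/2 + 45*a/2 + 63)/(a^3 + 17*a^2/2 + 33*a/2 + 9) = (a^2 - 13*a + 42)/(a^2 + 7*a + 6)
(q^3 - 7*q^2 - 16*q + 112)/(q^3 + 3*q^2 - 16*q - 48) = (q - 7)/(q + 3)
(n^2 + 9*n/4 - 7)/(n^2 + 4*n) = (n - 7/4)/n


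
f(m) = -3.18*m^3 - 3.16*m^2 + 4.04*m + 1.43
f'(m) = -9.54*m^2 - 6.32*m + 4.04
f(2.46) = -55.10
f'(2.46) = -69.24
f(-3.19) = 59.61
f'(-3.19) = -72.88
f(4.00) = -236.49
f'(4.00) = -173.88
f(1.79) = -19.70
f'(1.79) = -37.84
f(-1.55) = -0.58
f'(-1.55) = -9.08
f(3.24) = -126.81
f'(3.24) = -116.58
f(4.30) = -292.46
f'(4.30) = -199.53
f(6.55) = -1001.30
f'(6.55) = -446.65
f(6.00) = -774.97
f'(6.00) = -377.32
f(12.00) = -5900.17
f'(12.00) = -1445.56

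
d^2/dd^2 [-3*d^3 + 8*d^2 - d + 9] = 16 - 18*d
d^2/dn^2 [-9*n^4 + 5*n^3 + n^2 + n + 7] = -108*n^2 + 30*n + 2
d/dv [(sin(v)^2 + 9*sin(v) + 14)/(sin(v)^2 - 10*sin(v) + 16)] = (-19*sin(v)^2 + 4*sin(v) + 284)*cos(v)/((sin(v) - 8)^2*(sin(v) - 2)^2)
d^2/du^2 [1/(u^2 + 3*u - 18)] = 2*(-u^2 - 3*u + (2*u + 3)^2 + 18)/(u^2 + 3*u - 18)^3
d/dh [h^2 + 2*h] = 2*h + 2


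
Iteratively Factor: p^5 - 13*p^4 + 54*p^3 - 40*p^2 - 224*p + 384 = (p - 4)*(p^4 - 9*p^3 + 18*p^2 + 32*p - 96) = (p - 4)^2*(p^3 - 5*p^2 - 2*p + 24) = (p - 4)^2*(p + 2)*(p^2 - 7*p + 12) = (p - 4)^2*(p - 3)*(p + 2)*(p - 4)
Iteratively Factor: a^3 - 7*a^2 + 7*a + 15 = (a + 1)*(a^2 - 8*a + 15) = (a - 3)*(a + 1)*(a - 5)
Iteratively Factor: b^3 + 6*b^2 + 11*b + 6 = (b + 1)*(b^2 + 5*b + 6) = (b + 1)*(b + 2)*(b + 3)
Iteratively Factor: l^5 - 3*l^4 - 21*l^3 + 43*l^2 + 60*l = (l + 1)*(l^4 - 4*l^3 - 17*l^2 + 60*l) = (l + 1)*(l + 4)*(l^3 - 8*l^2 + 15*l) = (l - 5)*(l + 1)*(l + 4)*(l^2 - 3*l) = l*(l - 5)*(l + 1)*(l + 4)*(l - 3)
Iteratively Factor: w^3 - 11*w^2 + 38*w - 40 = (w - 5)*(w^2 - 6*w + 8) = (w - 5)*(w - 2)*(w - 4)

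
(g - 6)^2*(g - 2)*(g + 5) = g^4 - 9*g^3 - 10*g^2 + 228*g - 360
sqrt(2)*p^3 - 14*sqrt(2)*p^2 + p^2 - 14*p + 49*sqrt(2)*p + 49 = (p - 7)^2*(sqrt(2)*p + 1)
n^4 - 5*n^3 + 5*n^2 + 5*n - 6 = (n - 3)*(n - 2)*(n - 1)*(n + 1)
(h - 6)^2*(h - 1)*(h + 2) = h^4 - 11*h^3 + 22*h^2 + 60*h - 72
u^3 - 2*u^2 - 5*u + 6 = (u - 3)*(u - 1)*(u + 2)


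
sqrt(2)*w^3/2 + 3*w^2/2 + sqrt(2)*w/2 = w*(w + sqrt(2))*(sqrt(2)*w/2 + 1/2)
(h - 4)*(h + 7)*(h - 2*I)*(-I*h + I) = -I*h^4 - 2*h^3 - 2*I*h^3 - 4*h^2 + 31*I*h^2 + 62*h - 28*I*h - 56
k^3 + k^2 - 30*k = k*(k - 5)*(k + 6)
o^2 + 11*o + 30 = (o + 5)*(o + 6)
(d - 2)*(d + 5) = d^2 + 3*d - 10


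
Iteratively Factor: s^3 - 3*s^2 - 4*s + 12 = (s - 3)*(s^2 - 4) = (s - 3)*(s + 2)*(s - 2)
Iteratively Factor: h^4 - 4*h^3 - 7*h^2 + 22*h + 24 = (h + 2)*(h^3 - 6*h^2 + 5*h + 12) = (h - 3)*(h + 2)*(h^2 - 3*h - 4) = (h - 4)*(h - 3)*(h + 2)*(h + 1)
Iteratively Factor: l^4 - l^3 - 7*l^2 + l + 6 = (l - 1)*(l^3 - 7*l - 6) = (l - 1)*(l + 1)*(l^2 - l - 6) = (l - 1)*(l + 1)*(l + 2)*(l - 3)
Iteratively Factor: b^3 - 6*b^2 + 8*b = (b)*(b^2 - 6*b + 8) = b*(b - 4)*(b - 2)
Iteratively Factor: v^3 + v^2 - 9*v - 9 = (v + 3)*(v^2 - 2*v - 3) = (v - 3)*(v + 3)*(v + 1)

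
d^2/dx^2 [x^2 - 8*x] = 2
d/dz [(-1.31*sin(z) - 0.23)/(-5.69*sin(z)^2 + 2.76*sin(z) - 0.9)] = (-7.4539*sin(z)^2 - 2.6174*sin(z) + 1.8138)*cos(z)/(32.3761*sin(z)^4 - 31.4088*sin(z)^3 + 17.8596*sin(z)^2 - 4.968*sin(z) + 0.81)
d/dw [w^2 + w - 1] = 2*w + 1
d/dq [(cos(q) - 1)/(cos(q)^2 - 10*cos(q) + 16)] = (cos(q)^2 - 2*cos(q) - 6)*sin(q)/(cos(q)^2 - 10*cos(q) + 16)^2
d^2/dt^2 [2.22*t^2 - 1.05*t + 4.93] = 4.44000000000000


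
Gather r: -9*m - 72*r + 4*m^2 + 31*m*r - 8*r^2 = 4*m^2 - 9*m - 8*r^2 + r*(31*m - 72)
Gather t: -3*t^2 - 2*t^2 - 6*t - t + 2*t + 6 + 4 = -5*t^2 - 5*t + 10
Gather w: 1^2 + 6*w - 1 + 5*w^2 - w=5*w^2 + 5*w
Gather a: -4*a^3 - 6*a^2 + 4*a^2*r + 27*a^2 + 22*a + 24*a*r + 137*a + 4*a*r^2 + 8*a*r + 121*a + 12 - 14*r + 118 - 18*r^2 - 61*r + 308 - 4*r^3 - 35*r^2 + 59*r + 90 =-4*a^3 + a^2*(4*r + 21) + a*(4*r^2 + 32*r + 280) - 4*r^3 - 53*r^2 - 16*r + 528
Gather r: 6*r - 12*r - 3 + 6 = 3 - 6*r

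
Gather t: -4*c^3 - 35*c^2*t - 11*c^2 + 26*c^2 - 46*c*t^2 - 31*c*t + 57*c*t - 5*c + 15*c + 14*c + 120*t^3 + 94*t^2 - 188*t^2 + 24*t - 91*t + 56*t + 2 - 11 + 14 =-4*c^3 + 15*c^2 + 24*c + 120*t^3 + t^2*(-46*c - 94) + t*(-35*c^2 + 26*c - 11) + 5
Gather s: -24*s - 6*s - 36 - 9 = -30*s - 45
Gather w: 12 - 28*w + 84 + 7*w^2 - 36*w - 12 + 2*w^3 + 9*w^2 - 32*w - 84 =2*w^3 + 16*w^2 - 96*w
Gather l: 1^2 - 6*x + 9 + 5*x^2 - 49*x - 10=5*x^2 - 55*x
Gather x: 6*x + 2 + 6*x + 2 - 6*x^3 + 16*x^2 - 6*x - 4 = -6*x^3 + 16*x^2 + 6*x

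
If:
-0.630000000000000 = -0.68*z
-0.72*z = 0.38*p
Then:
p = -1.76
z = 0.93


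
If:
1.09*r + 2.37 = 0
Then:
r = -2.17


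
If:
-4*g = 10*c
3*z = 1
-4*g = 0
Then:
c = 0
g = 0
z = 1/3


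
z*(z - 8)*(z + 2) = z^3 - 6*z^2 - 16*z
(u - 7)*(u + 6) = u^2 - u - 42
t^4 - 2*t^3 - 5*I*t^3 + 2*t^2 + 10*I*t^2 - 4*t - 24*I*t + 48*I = (t - 2)*(t - 4*I)*(t - 3*I)*(t + 2*I)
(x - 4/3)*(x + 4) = x^2 + 8*x/3 - 16/3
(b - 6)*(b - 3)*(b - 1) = b^3 - 10*b^2 + 27*b - 18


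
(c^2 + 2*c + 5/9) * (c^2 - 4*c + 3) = c^4 - 2*c^3 - 40*c^2/9 + 34*c/9 + 5/3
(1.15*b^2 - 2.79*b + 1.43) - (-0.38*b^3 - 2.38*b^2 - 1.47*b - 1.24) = 0.38*b^3 + 3.53*b^2 - 1.32*b + 2.67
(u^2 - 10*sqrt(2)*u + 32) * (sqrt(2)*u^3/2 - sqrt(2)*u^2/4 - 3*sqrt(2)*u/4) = sqrt(2)*u^5/2 - 10*u^4 - sqrt(2)*u^4/4 + 5*u^3 + 61*sqrt(2)*u^3/4 - 8*sqrt(2)*u^2 + 15*u^2 - 24*sqrt(2)*u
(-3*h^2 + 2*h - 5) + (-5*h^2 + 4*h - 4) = -8*h^2 + 6*h - 9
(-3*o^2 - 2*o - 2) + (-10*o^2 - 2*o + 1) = -13*o^2 - 4*o - 1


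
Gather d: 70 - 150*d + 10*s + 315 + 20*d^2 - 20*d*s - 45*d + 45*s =20*d^2 + d*(-20*s - 195) + 55*s + 385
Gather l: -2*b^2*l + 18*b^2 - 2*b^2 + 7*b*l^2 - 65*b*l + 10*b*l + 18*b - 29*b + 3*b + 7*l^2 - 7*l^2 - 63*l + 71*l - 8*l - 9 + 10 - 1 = 16*b^2 + 7*b*l^2 - 8*b + l*(-2*b^2 - 55*b)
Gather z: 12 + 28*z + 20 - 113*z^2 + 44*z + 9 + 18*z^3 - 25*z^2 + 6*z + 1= 18*z^3 - 138*z^2 + 78*z + 42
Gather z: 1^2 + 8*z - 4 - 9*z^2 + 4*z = -9*z^2 + 12*z - 3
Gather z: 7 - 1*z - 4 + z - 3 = 0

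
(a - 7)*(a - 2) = a^2 - 9*a + 14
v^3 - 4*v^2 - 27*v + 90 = (v - 6)*(v - 3)*(v + 5)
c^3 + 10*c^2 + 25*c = c*(c + 5)^2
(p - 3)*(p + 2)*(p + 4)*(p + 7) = p^4 + 10*p^3 + 11*p^2 - 94*p - 168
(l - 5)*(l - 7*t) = l^2 - 7*l*t - 5*l + 35*t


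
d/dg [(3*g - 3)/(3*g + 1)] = 12/(3*g + 1)^2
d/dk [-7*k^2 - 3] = -14*k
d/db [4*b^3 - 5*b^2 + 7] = 2*b*(6*b - 5)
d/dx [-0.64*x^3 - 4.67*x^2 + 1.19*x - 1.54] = -1.92*x^2 - 9.34*x + 1.19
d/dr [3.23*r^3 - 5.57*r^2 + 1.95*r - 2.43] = 9.69*r^2 - 11.14*r + 1.95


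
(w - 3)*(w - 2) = w^2 - 5*w + 6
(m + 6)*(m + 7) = m^2 + 13*m + 42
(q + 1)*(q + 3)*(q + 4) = q^3 + 8*q^2 + 19*q + 12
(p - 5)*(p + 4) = p^2 - p - 20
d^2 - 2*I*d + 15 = (d - 5*I)*(d + 3*I)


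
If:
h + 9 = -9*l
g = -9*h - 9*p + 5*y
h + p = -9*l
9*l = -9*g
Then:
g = 5*y/82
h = 45*y/82 - 9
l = -5*y/82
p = 9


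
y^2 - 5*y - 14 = (y - 7)*(y + 2)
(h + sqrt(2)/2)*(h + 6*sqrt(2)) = h^2 + 13*sqrt(2)*h/2 + 6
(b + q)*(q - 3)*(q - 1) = b*q^2 - 4*b*q + 3*b + q^3 - 4*q^2 + 3*q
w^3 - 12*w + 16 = (w - 2)^2*(w + 4)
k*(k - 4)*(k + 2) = k^3 - 2*k^2 - 8*k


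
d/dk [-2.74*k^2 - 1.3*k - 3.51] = -5.48*k - 1.3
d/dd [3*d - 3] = 3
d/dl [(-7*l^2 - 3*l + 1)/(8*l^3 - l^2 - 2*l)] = (56*l^4 + 48*l^3 - 13*l^2 + 2*l + 2)/(l^2*(64*l^4 - 16*l^3 - 31*l^2 + 4*l + 4))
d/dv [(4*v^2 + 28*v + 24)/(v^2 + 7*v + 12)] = 24*(2*v + 7)/(v^2 + 7*v + 12)^2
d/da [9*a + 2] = 9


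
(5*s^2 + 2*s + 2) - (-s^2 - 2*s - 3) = 6*s^2 + 4*s + 5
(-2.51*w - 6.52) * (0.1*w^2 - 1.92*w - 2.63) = -0.251*w^3 + 4.1672*w^2 + 19.1197*w + 17.1476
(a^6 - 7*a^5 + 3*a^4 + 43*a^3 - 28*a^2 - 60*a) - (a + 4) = a^6 - 7*a^5 + 3*a^4 + 43*a^3 - 28*a^2 - 61*a - 4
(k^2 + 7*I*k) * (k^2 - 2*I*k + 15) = k^4 + 5*I*k^3 + 29*k^2 + 105*I*k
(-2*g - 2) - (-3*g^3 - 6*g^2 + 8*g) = 3*g^3 + 6*g^2 - 10*g - 2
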